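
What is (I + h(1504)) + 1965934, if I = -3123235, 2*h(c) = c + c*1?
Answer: -1155797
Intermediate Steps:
h(c) = c (h(c) = (c + c*1)/2 = (c + c)/2 = (2*c)/2 = c)
(I + h(1504)) + 1965934 = (-3123235 + 1504) + 1965934 = -3121731 + 1965934 = -1155797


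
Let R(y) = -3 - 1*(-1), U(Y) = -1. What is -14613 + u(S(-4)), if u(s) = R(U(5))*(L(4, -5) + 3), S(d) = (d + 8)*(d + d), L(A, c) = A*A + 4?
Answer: -14659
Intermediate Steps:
L(A, c) = 4 + A² (L(A, c) = A² + 4 = 4 + A²)
R(y) = -2 (R(y) = -3 + 1 = -2)
S(d) = 2*d*(8 + d) (S(d) = (8 + d)*(2*d) = 2*d*(8 + d))
u(s) = -46 (u(s) = -2*((4 + 4²) + 3) = -2*((4 + 16) + 3) = -2*(20 + 3) = -2*23 = -46)
-14613 + u(S(-4)) = -14613 - 46 = -14659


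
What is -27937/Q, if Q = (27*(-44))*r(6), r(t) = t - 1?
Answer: 27937/5940 ≈ 4.7032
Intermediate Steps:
r(t) = -1 + t
Q = -5940 (Q = (27*(-44))*(-1 + 6) = -1188*5 = -5940)
-27937/Q = -27937/(-5940) = -27937*(-1/5940) = 27937/5940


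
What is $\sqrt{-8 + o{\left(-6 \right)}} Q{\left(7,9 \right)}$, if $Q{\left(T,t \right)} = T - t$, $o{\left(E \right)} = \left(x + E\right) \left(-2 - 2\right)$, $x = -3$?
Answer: $- 4 \sqrt{7} \approx -10.583$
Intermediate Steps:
$o{\left(E \right)} = 12 - 4 E$ ($o{\left(E \right)} = \left(-3 + E\right) \left(-2 - 2\right) = \left(-3 + E\right) \left(-4\right) = 12 - 4 E$)
$\sqrt{-8 + o{\left(-6 \right)}} Q{\left(7,9 \right)} = \sqrt{-8 + \left(12 - -24\right)} \left(7 - 9\right) = \sqrt{-8 + \left(12 + 24\right)} \left(7 - 9\right) = \sqrt{-8 + 36} \left(-2\right) = \sqrt{28} \left(-2\right) = 2 \sqrt{7} \left(-2\right) = - 4 \sqrt{7}$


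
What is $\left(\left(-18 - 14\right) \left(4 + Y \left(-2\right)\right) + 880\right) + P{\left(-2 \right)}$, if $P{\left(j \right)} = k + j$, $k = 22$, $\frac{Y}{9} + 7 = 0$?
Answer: $-3260$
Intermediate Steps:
$Y = -63$ ($Y = -63 + 9 \cdot 0 = -63 + 0 = -63$)
$P{\left(j \right)} = 22 + j$
$\left(\left(-18 - 14\right) \left(4 + Y \left(-2\right)\right) + 880\right) + P{\left(-2 \right)} = \left(\left(-18 - 14\right) \left(4 - -126\right) + 880\right) + \left(22 - 2\right) = \left(- 32 \left(4 + 126\right) + 880\right) + 20 = \left(\left(-32\right) 130 + 880\right) + 20 = \left(-4160 + 880\right) + 20 = -3280 + 20 = -3260$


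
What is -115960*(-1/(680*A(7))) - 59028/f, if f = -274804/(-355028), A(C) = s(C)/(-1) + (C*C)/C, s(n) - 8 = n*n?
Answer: -193629353513/2538950 ≈ -76264.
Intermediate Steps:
s(n) = 8 + n² (s(n) = 8 + n*n = 8 + n²)
A(C) = -8 + C - C² (A(C) = (8 + C²)/(-1) + (C*C)/C = (8 + C²)*(-1) + C²/C = (-8 - C²) + C = -8 + C - C²)
f = 2987/3859 (f = -274804*(-1/355028) = 2987/3859 ≈ 0.77403)
-115960*(-1/(680*A(7))) - 59028/f = -115960*(-1/(680*(-8 + 7 - 1*7²))) - 59028/2987/3859 = -115960*(-1/(680*(-8 + 7 - 1*49))) - 59028*3859/2987 = -115960*(-1/(680*(-8 + 7 - 49))) - 227789052/2987 = -115960/((-680*(-50))) - 227789052/2987 = -115960/34000 - 227789052/2987 = -115960*1/34000 - 227789052/2987 = -2899/850 - 227789052/2987 = -193629353513/2538950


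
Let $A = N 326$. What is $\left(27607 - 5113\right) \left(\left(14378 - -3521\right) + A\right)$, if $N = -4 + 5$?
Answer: $409953150$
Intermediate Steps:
$N = 1$
$A = 326$ ($A = 1 \cdot 326 = 326$)
$\left(27607 - 5113\right) \left(\left(14378 - -3521\right) + A\right) = \left(27607 - 5113\right) \left(\left(14378 - -3521\right) + 326\right) = 22494 \left(\left(14378 + 3521\right) + 326\right) = 22494 \left(17899 + 326\right) = 22494 \cdot 18225 = 409953150$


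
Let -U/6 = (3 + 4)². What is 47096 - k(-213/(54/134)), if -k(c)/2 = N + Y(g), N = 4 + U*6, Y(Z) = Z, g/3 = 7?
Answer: 43618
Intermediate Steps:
g = 21 (g = 3*7 = 21)
U = -294 (U = -6*(3 + 4)² = -6*7² = -6*49 = -294)
N = -1760 (N = 4 - 294*6 = 4 - 1764 = -1760)
k(c) = 3478 (k(c) = -2*(-1760 + 21) = -2*(-1739) = 3478)
47096 - k(-213/(54/134)) = 47096 - 1*3478 = 47096 - 3478 = 43618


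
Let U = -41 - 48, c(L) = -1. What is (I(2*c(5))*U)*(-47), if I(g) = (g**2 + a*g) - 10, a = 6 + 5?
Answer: -117124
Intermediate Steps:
a = 11
U = -89
I(g) = -10 + g**2 + 11*g (I(g) = (g**2 + 11*g) - 10 = -10 + g**2 + 11*g)
(I(2*c(5))*U)*(-47) = ((-10 + (2*(-1))**2 + 11*(2*(-1)))*(-89))*(-47) = ((-10 + (-2)**2 + 11*(-2))*(-89))*(-47) = ((-10 + 4 - 22)*(-89))*(-47) = -28*(-89)*(-47) = 2492*(-47) = -117124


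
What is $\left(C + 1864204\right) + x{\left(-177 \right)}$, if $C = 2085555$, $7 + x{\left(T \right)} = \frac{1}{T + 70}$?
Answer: $\frac{422623463}{107} \approx 3.9498 \cdot 10^{6}$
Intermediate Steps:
$x{\left(T \right)} = -7 + \frac{1}{70 + T}$ ($x{\left(T \right)} = -7 + \frac{1}{T + 70} = -7 + \frac{1}{70 + T}$)
$\left(C + 1864204\right) + x{\left(-177 \right)} = \left(2085555 + 1864204\right) + \frac{-489 - -1239}{70 - 177} = 3949759 + \frac{-489 + 1239}{-107} = 3949759 - \frac{750}{107} = \frac{422623463}{107}$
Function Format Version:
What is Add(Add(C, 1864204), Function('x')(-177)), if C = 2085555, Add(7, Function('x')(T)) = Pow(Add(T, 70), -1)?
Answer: Rational(422623463, 107) ≈ 3.9498e+6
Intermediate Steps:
Function('x')(T) = Add(-7, Pow(Add(70, T), -1)) (Function('x')(T) = Add(-7, Pow(Add(T, 70), -1)) = Add(-7, Pow(Add(70, T), -1)))
Add(Add(C, 1864204), Function('x')(-177)) = Add(Add(2085555, 1864204), Mul(Pow(Add(70, -177), -1), Add(-489, Mul(-7, -177)))) = Add(3949759, Mul(Pow(-107, -1), Add(-489, 1239))) = Add(3949759, Mul(Rational(-1, 107), 750)) = Add(3949759, Rational(-750, 107)) = Rational(422623463, 107)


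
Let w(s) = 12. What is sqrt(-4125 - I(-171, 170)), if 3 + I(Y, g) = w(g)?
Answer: I*sqrt(4134) ≈ 64.296*I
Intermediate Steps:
I(Y, g) = 9 (I(Y, g) = -3 + 12 = 9)
sqrt(-4125 - I(-171, 170)) = sqrt(-4125 - 1*9) = sqrt(-4125 - 9) = sqrt(-4134) = I*sqrt(4134)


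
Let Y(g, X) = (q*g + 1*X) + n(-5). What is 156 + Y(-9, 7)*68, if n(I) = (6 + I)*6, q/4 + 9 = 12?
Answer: -6304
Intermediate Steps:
q = 12 (q = -36 + 4*12 = -36 + 48 = 12)
n(I) = 36 + 6*I
Y(g, X) = 6 + X + 12*g (Y(g, X) = (12*g + 1*X) + (36 + 6*(-5)) = (12*g + X) + (36 - 30) = (X + 12*g) + 6 = 6 + X + 12*g)
156 + Y(-9, 7)*68 = 156 + (6 + 7 + 12*(-9))*68 = 156 + (6 + 7 - 108)*68 = 156 - 95*68 = 156 - 6460 = -6304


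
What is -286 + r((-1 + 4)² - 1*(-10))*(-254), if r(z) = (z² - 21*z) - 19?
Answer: 14192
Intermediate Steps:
r(z) = -19 + z² - 21*z
-286 + r((-1 + 4)² - 1*(-10))*(-254) = -286 + (-19 + ((-1 + 4)² - 1*(-10))² - 21*((-1 + 4)² - 1*(-10)))*(-254) = -286 + (-19 + (3² + 10)² - 21*(3² + 10))*(-254) = -286 + (-19 + (9 + 10)² - 21*(9 + 10))*(-254) = -286 + (-19 + 19² - 21*19)*(-254) = -286 + (-19 + 361 - 399)*(-254) = -286 - 57*(-254) = -286 + 14478 = 14192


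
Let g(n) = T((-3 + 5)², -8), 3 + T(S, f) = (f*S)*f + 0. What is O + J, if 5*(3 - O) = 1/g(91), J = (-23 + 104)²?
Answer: 8303459/1265 ≈ 6564.0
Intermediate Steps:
T(S, f) = -3 + S*f² (T(S, f) = -3 + ((f*S)*f + 0) = -3 + ((S*f)*f + 0) = -3 + (S*f² + 0) = -3 + S*f²)
J = 6561 (J = 81² = 6561)
g(n) = 253 (g(n) = -3 + (-3 + 5)²*(-8)² = -3 + 2²*64 = -3 + 4*64 = -3 + 256 = 253)
O = 3794/1265 (O = 3 - ⅕/253 = 3 - ⅕*1/253 = 3 - 1/1265 = 3794/1265 ≈ 2.9992)
O + J = 3794/1265 + 6561 = 8303459/1265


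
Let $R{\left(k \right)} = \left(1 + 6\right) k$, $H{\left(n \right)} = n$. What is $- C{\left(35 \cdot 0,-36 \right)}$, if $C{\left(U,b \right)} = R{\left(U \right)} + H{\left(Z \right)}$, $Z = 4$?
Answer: $-4$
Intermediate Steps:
$R{\left(k \right)} = 7 k$
$C{\left(U,b \right)} = 4 + 7 U$ ($C{\left(U,b \right)} = 7 U + 4 = 4 + 7 U$)
$- C{\left(35 \cdot 0,-36 \right)} = - (4 + 7 \cdot 35 \cdot 0) = - (4 + 7 \cdot 0) = - (4 + 0) = \left(-1\right) 4 = -4$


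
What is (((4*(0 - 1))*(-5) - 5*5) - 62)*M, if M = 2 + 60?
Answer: -4154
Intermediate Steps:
M = 62
(((4*(0 - 1))*(-5) - 5*5) - 62)*M = (((4*(0 - 1))*(-5) - 5*5) - 62)*62 = (((4*(-1))*(-5) - 25) - 62)*62 = ((-4*(-5) - 25) - 62)*62 = ((20 - 25) - 62)*62 = (-5 - 62)*62 = -67*62 = -4154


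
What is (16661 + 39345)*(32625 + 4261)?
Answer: 2065837316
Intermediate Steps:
(16661 + 39345)*(32625 + 4261) = 56006*36886 = 2065837316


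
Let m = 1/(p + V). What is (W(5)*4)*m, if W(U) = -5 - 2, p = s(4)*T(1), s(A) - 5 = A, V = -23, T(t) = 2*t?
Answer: 28/5 ≈ 5.6000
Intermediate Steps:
s(A) = 5 + A
p = 18 (p = (5 + 4)*(2*1) = 9*2 = 18)
W(U) = -7
m = -⅕ (m = 1/(18 - 23) = 1/(-5) = -⅕ ≈ -0.20000)
(W(5)*4)*m = -7*4*(-⅕) = -28*(-⅕) = 28/5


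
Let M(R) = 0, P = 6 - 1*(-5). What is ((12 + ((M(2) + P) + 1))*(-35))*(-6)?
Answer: 5040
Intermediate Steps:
P = 11 (P = 6 + 5 = 11)
((12 + ((M(2) + P) + 1))*(-35))*(-6) = ((12 + ((0 + 11) + 1))*(-35))*(-6) = ((12 + (11 + 1))*(-35))*(-6) = ((12 + 12)*(-35))*(-6) = (24*(-35))*(-6) = -840*(-6) = 5040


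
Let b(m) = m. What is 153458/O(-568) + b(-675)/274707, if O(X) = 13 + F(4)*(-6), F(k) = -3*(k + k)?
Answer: 4683986759/4792111 ≈ 977.44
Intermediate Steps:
F(k) = -6*k
O(X) = 157 (O(X) = 13 - 6*4*(-6) = 13 - 24*(-6) = 13 + 144 = 157)
153458/O(-568) + b(-675)/274707 = 153458/157 - 675/274707 = 153458*(1/157) - 675*1/274707 = 153458/157 - 75/30523 = 4683986759/4792111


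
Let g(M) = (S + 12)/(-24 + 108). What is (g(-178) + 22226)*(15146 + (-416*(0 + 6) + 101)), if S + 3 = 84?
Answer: 7935699609/28 ≈ 2.8342e+8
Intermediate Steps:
S = 81 (S = -3 + 84 = 81)
g(M) = 31/28 (g(M) = (81 + 12)/(-24 + 108) = 93/84 = 93*(1/84) = 31/28)
(g(-178) + 22226)*(15146 + (-416*(0 + 6) + 101)) = (31/28 + 22226)*(15146 + (-416*(0 + 6) + 101)) = 622359*(15146 + (-416*6 + 101))/28 = 622359*(15146 + (-104*24 + 101))/28 = 622359*(15146 + (-2496 + 101))/28 = 622359*(15146 - 2395)/28 = (622359/28)*12751 = 7935699609/28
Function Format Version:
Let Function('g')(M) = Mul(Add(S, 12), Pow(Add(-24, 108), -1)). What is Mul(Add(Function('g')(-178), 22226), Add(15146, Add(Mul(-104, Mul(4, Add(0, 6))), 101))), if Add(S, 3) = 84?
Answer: Rational(7935699609, 28) ≈ 2.8342e+8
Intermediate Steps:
S = 81 (S = Add(-3, 84) = 81)
Function('g')(M) = Rational(31, 28) (Function('g')(M) = Mul(Add(81, 12), Pow(Add(-24, 108), -1)) = Mul(93, Pow(84, -1)) = Mul(93, Rational(1, 84)) = Rational(31, 28))
Mul(Add(Function('g')(-178), 22226), Add(15146, Add(Mul(-104, Mul(4, Add(0, 6))), 101))) = Mul(Add(Rational(31, 28), 22226), Add(15146, Add(Mul(-104, Mul(4, Add(0, 6))), 101))) = Mul(Rational(622359, 28), Add(15146, Add(Mul(-104, Mul(4, 6)), 101))) = Mul(Rational(622359, 28), Add(15146, Add(Mul(-104, 24), 101))) = Mul(Rational(622359, 28), Add(15146, Add(-2496, 101))) = Mul(Rational(622359, 28), Add(15146, -2395)) = Mul(Rational(622359, 28), 12751) = Rational(7935699609, 28)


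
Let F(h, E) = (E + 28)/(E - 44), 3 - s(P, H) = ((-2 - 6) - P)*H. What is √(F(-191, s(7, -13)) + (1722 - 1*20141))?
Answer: 2*I*√16028530/59 ≈ 135.71*I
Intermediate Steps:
s(P, H) = 3 - H*(-8 - P) (s(P, H) = 3 - ((-2 - 6) - P)*H = 3 - (-8 - P)*H = 3 - H*(-8 - P))
F(h, E) = (28 + E)/(-44 + E)
√(F(-191, s(7, -13)) + (1722 - 1*20141)) = √((28 + (3 + 8*(-13) - 13*7))/(-44 + (3 + 8*(-13) - 13*7)) + (1722 - 1*20141)) = √((28 + (3 - 104 - 91))/(-44 + (3 - 104 - 91)) + (1722 - 20141)) = √((28 - 192)/(-44 - 192) - 18419) = √(-164/(-236) - 18419) = √(-1/236*(-164) - 18419) = √(41/59 - 18419) = √(-1086680/59) = 2*I*√16028530/59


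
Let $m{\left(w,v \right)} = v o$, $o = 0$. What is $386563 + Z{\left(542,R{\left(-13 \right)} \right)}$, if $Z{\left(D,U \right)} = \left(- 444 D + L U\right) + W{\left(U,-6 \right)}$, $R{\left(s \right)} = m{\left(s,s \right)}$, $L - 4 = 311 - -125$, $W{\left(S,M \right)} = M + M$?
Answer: $145903$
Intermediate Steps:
$W{\left(S,M \right)} = 2 M$
$L = 440$ ($L = 4 + \left(311 - -125\right) = 4 + \left(311 + 125\right) = 4 + 436 = 440$)
$m{\left(w,v \right)} = 0$ ($m{\left(w,v \right)} = v 0 = 0$)
$R{\left(s \right)} = 0$
$Z{\left(D,U \right)} = -12 - 444 D + 440 U$ ($Z{\left(D,U \right)} = \left(- 444 D + 440 U\right) + 2 \left(-6\right) = \left(- 444 D + 440 U\right) - 12 = -12 - 444 D + 440 U$)
$386563 + Z{\left(542,R{\left(-13 \right)} \right)} = 386563 - 240660 = 145903$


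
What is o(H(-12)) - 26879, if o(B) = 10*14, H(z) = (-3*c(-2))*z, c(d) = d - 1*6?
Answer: -26739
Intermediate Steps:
c(d) = -6 + d (c(d) = d - 6 = -6 + d)
H(z) = 24*z (H(z) = (-3*(-6 - 2))*z = (-3*(-8))*z = 24*z)
o(B) = 140
o(H(-12)) - 26879 = 140 - 26879 = -26739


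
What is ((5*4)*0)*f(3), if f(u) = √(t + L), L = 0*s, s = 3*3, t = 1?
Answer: 0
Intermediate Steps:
s = 9
L = 0 (L = 0*9 = 0)
f(u) = 1 (f(u) = √(1 + 0) = √1 = 1)
((5*4)*0)*f(3) = ((5*4)*0)*1 = (20*0)*1 = 0*1 = 0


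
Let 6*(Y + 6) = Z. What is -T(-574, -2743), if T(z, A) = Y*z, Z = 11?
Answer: -7175/3 ≈ -2391.7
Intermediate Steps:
Y = -25/6 (Y = -6 + (1/6)*11 = -6 + 11/6 = -25/6 ≈ -4.1667)
T(z, A) = -25*z/6
-T(-574, -2743) = -(-25)*(-574)/6 = -1*7175/3 = -7175/3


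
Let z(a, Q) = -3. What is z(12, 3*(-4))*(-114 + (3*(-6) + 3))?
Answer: 387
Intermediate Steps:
z(12, 3*(-4))*(-114 + (3*(-6) + 3)) = -3*(-114 + (3*(-6) + 3)) = -3*(-114 + (-18 + 3)) = -3*(-114 - 15) = -3*(-129) = 387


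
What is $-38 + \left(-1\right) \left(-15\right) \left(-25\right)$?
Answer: $-413$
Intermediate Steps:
$-38 + \left(-1\right) \left(-15\right) \left(-25\right) = -38 + 15 \left(-25\right) = -38 - 375 = -413$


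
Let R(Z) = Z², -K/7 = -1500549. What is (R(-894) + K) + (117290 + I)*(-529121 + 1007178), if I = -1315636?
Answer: -572866390643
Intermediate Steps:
K = 10503843 (K = -7*(-1500549) = 10503843)
(R(-894) + K) + (117290 + I)*(-529121 + 1007178) = ((-894)² + 10503843) + (117290 - 1315636)*(-529121 + 1007178) = (799236 + 10503843) - 1198346*478057 = 11303079 - 572877693722 = -572866390643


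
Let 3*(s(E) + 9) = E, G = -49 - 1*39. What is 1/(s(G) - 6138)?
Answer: -3/18529 ≈ -0.00016191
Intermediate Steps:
G = -88 (G = -49 - 39 = -88)
s(E) = -9 + E/3
1/(s(G) - 6138) = 1/((-9 + (⅓)*(-88)) - 6138) = 1/((-9 - 88/3) - 6138) = 1/(-115/3 - 6138) = 1/(-18529/3) = -3/18529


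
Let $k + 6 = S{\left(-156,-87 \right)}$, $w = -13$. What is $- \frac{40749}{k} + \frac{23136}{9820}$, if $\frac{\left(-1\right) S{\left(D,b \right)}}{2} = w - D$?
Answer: $\frac{101727723}{716860} \approx 141.91$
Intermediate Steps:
$S{\left(D,b \right)} = 26 + 2 D$ ($S{\left(D,b \right)} = - 2 \left(-13 - D\right) = 26 + 2 D$)
$k = -292$ ($k = -6 + \left(26 + 2 \left(-156\right)\right) = -6 + \left(26 - 312\right) = -6 - 286 = -292$)
$- \frac{40749}{k} + \frac{23136}{9820} = - \frac{40749}{-292} + \frac{23136}{9820} = \left(-40749\right) \left(- \frac{1}{292}\right) + 23136 \cdot \frac{1}{9820} = \frac{40749}{292} + \frac{5784}{2455} = \frac{101727723}{716860}$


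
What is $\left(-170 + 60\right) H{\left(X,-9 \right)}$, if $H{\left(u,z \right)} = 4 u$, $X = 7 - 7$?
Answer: $0$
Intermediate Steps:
$X = 0$
$\left(-170 + 60\right) H{\left(X,-9 \right)} = \left(-170 + 60\right) 4 \cdot 0 = \left(-110\right) 0 = 0$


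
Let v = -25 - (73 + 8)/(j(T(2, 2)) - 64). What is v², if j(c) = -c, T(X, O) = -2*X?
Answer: 223729/400 ≈ 559.32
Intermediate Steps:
v = -473/20 (v = -25 - (73 + 8)/(-(-2)*2 - 64) = -25 - 81/(-1*(-4) - 64) = -25 - 81/(4 - 64) = -25 - 81/(-60) = -25 - 81*(-1)/60 = -25 - 1*(-27/20) = -25 + 27/20 = -473/20 ≈ -23.650)
v² = (-473/20)² = 223729/400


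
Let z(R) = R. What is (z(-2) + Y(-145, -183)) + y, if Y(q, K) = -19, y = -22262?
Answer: -22283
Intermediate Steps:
(z(-2) + Y(-145, -183)) + y = (-2 - 19) - 22262 = -21 - 22262 = -22283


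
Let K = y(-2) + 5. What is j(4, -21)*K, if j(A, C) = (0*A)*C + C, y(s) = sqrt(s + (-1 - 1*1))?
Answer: -105 - 42*I ≈ -105.0 - 42.0*I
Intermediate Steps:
y(s) = sqrt(-2 + s) (y(s) = sqrt(s + (-1 - 1)) = sqrt(s - 2) = sqrt(-2 + s))
j(A, C) = C (j(A, C) = 0*C + C = 0 + C = C)
K = 5 + 2*I (K = sqrt(-2 - 2) + 5 = sqrt(-4) + 5 = 2*I + 5 = 5 + 2*I ≈ 5.0 + 2.0*I)
j(4, -21)*K = -21*(5 + 2*I) = -105 - 42*I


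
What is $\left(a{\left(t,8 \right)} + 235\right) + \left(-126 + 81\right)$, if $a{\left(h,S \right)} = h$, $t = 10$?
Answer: $200$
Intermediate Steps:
$\left(a{\left(t,8 \right)} + 235\right) + \left(-126 + 81\right) = \left(10 + 235\right) + \left(-126 + 81\right) = 245 - 45 = 200$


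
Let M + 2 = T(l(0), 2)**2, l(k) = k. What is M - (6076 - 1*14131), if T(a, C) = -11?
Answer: 8174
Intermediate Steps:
M = 119 (M = -2 + (-11)**2 = -2 + 121 = 119)
M - (6076 - 1*14131) = 119 - (6076 - 1*14131) = 119 - (6076 - 14131) = 119 - 1*(-8055) = 119 + 8055 = 8174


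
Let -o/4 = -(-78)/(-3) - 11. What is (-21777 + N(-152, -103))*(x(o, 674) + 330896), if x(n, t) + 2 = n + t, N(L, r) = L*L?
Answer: 440187132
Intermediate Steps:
N(L, r) = L²
o = 148 (o = -4*(-(-78)/(-3) - 11) = -4*(-(-78)*(-1)/3 - 11) = -4*(-6*13/3 - 11) = -4*(-26 - 11) = -4*(-37) = 148)
x(n, t) = -2 + n + t (x(n, t) = -2 + (n + t) = -2 + n + t)
(-21777 + N(-152, -103))*(x(o, 674) + 330896) = (-21777 + (-152)²)*((-2 + 148 + 674) + 330896) = (-21777 + 23104)*(820 + 330896) = 1327*331716 = 440187132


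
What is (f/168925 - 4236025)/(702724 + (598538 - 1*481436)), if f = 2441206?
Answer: -715568081919/138489107050 ≈ -5.1670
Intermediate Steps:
(f/168925 - 4236025)/(702724 + (598538 - 1*481436)) = (2441206/168925 - 4236025)/(702724 + (598538 - 1*481436)) = (2441206*(1/168925) - 4236025)/(702724 + (598538 - 481436)) = (2441206/168925 - 4236025)/(702724 + 117102) = -715568081919/168925/819826 = -715568081919/168925*1/819826 = -715568081919/138489107050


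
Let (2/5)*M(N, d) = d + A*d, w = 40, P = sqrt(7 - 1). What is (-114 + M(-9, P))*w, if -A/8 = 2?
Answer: -4560 - 1500*sqrt(6) ≈ -8234.2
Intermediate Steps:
A = -16 (A = -8*2 = -16)
P = sqrt(6) ≈ 2.4495
M(N, d) = -75*d/2 (M(N, d) = 5*(d - 16*d)/2 = 5*(-15*d)/2 = -75*d/2)
(-114 + M(-9, P))*w = (-114 - 75*sqrt(6)/2)*40 = -4560 - 1500*sqrt(6)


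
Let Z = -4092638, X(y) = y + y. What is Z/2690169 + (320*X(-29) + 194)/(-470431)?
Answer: -1875896143124/1265538892839 ≈ -1.4823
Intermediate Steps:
X(y) = 2*y
Z/2690169 + (320*X(-29) + 194)/(-470431) = -4092638/2690169 + (320*(2*(-29)) + 194)/(-470431) = -4092638*1/2690169 + (320*(-58) + 194)*(-1/470431) = -4092638/2690169 + (-18560 + 194)*(-1/470431) = -4092638/2690169 - 18366*(-1/470431) = -4092638/2690169 + 18366/470431 = -1875896143124/1265538892839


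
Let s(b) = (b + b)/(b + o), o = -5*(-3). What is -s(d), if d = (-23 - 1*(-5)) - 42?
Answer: -8/3 ≈ -2.6667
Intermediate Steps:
o = 15
d = -60 (d = (-23 + 5) - 42 = -18 - 42 = -60)
s(b) = 2*b/(15 + b) (s(b) = (b + b)/(b + 15) = (2*b)/(15 + b) = 2*b/(15 + b))
-s(d) = -2*(-60)/(15 - 60) = -2*(-60)/(-45) = -2*(-60)*(-1)/45 = -1*8/3 = -8/3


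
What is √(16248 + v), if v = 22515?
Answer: 3*√4307 ≈ 196.88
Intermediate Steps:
√(16248 + v) = √(16248 + 22515) = √38763 = 3*√4307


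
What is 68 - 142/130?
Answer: 4349/65 ≈ 66.908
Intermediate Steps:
68 - 142/130 = 68 - 142*1/130 = 68 - 71/65 = 4349/65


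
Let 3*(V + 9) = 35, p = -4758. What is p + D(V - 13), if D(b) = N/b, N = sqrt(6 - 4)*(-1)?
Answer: -4758 + 3*sqrt(2)/31 ≈ -4757.9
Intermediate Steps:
N = -sqrt(2) (N = sqrt(2)*(-1) = -sqrt(2) ≈ -1.4142)
V = 8/3 (V = -9 + (1/3)*35 = -9 + 35/3 = 8/3 ≈ 2.6667)
D(b) = -sqrt(2)/b (D(b) = (-sqrt(2))/b = -sqrt(2)/b)
p + D(V - 13) = -4758 - sqrt(2)/(8/3 - 13) = -4758 - sqrt(2)/(-31/3) = -4758 - 1*sqrt(2)*(-3/31) = -4758 + 3*sqrt(2)/31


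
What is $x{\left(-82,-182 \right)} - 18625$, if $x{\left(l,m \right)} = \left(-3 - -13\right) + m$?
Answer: $-18797$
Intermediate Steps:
$x{\left(l,m \right)} = 10 + m$ ($x{\left(l,m \right)} = \left(-3 + 13\right) + m = 10 + m$)
$x{\left(-82,-182 \right)} - 18625 = \left(10 - 182\right) - 18625 = -172 - 18625 = -18797$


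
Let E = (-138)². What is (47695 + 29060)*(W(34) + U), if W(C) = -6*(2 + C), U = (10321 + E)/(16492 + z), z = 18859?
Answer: -583833146505/35351 ≈ -1.6515e+7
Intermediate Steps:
E = 19044
U = 29365/35351 (U = (10321 + 19044)/(16492 + 18859) = 29365/35351 ≈ 0.83067)
W(C) = -12 - 6*C
(47695 + 29060)*(W(34) + U) = (47695 + 29060)*((-12 - 6*34) + 29365/35351) = 76755*((-12 - 204) + 29365/35351) = 76755*(-216 + 29365/35351) = 76755*(-7606451/35351) = -583833146505/35351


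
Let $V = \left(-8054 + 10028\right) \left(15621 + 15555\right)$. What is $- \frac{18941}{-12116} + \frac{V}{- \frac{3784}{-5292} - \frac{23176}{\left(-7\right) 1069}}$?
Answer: $\frac{40559355868640041}{2512456708} \approx 1.6143 \cdot 10^{7}$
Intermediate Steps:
$V = 61541424$ ($V = 1974 \cdot 31176 = 61541424$)
$- \frac{18941}{-12116} + \frac{V}{- \frac{3784}{-5292} - \frac{23176}{\left(-7\right) 1069}} = - \frac{18941}{-12116} + \frac{61541424}{- \frac{3784}{-5292} - \frac{23176}{\left(-7\right) 1069}} = \left(-18941\right) \left(- \frac{1}{12116}\right) + \frac{61541424}{\left(-3784\right) \left(- \frac{1}{5292}\right) - \frac{23176}{-7483}} = \frac{1457}{932} + \frac{61541424}{\frac{946}{1323} - - \frac{23176}{7483}} = \frac{1457}{932} + \frac{61541424}{\frac{946}{1323} + \frac{23176}{7483}} = \frac{1457}{932} + \frac{61541424}{\frac{5391538}{1414287}} = \frac{1457}{932} + 61541424 \cdot \frac{1414287}{5391538} = \frac{1457}{932} + \frac{43518617962344}{2695769} = \frac{40559355868640041}{2512456708}$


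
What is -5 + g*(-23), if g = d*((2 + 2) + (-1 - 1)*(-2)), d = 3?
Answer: -557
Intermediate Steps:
g = 24 (g = 3*((2 + 2) + (-1 - 1)*(-2)) = 3*(4 - 2*(-2)) = 3*(4 + 4) = 3*8 = 24)
-5 + g*(-23) = -5 + 24*(-23) = -5 - 552 = -557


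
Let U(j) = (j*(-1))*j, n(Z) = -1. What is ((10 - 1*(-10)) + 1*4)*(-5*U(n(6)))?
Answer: 120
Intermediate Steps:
U(j) = -j² (U(j) = (-j)*j = -j²)
((10 - 1*(-10)) + 1*4)*(-5*U(n(6))) = ((10 - 1*(-10)) + 1*4)*(-(-5)*(-1)²) = ((10 + 10) + 4)*(-(-5)) = (20 + 4)*(-5*(-1)) = 24*5 = 120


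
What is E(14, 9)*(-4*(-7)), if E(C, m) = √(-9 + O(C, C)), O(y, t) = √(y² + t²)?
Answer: 28*√(-9 + 14*√2) ≈ 92.013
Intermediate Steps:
O(y, t) = √(t² + y²)
E(C, m) = √(-9 + √2*√(C²)) (E(C, m) = √(-9 + √(C² + C²)) = √(-9 + √(2*C²)) = √(-9 + √2*√(C²)))
E(14, 9)*(-4*(-7)) = √(-9 + √2*√(14²))*(-4*(-7)) = √(-9 + √2*√196)*28 = √(-9 + √2*14)*28 = √(-9 + 14*√2)*28 = 28*√(-9 + 14*√2)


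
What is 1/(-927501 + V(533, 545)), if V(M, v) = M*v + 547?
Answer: -1/636469 ≈ -1.5712e-6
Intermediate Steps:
V(M, v) = 547 + M*v
1/(-927501 + V(533, 545)) = 1/(-927501 + (547 + 533*545)) = 1/(-927501 + (547 + 290485)) = 1/(-927501 + 291032) = 1/(-636469) = -1/636469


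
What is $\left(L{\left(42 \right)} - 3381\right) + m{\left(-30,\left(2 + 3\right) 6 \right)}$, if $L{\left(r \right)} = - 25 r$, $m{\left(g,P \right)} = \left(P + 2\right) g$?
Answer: $-5391$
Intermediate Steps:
$m{\left(g,P \right)} = g \left(2 + P\right)$ ($m{\left(g,P \right)} = \left(2 + P\right) g = g \left(2 + P\right)$)
$\left(L{\left(42 \right)} - 3381\right) + m{\left(-30,\left(2 + 3\right) 6 \right)} = \left(\left(-25\right) 42 - 3381\right) - 30 \left(2 + \left(2 + 3\right) 6\right) = \left(-1050 - 3381\right) - 30 \left(2 + 5 \cdot 6\right) = -4431 - 30 \left(2 + 30\right) = -4431 - 960 = -5391$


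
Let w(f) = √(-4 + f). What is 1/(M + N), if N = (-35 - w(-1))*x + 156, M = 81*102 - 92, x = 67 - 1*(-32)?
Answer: 4861/23678326 + 99*I*√5/23678326 ≈ 0.00020529 + 9.3491e-6*I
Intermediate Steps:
x = 99 (x = 67 + 32 = 99)
M = 8170 (M = 8262 - 92 = 8170)
N = -3309 - 99*I*√5 (N = (-35 - √(-4 - 1))*99 + 156 = (-35 - √(-5))*99 + 156 = (-35 - I*√5)*99 + 156 = (-3465 - 99*I*√5) + 156 = -3309 - 99*I*√5 ≈ -3309.0 - 221.37*I)
1/(M + N) = 1/(8170 + (-3309 - 99*I*√5)) = 1/(4861 - 99*I*√5)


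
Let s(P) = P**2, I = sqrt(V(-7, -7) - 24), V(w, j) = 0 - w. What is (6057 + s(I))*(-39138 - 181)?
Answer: -237486760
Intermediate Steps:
V(w, j) = -w
I = I*sqrt(17) (I = sqrt(-1*(-7) - 24) = sqrt(7 - 24) = sqrt(-17) = I*sqrt(17) ≈ 4.1231*I)
(6057 + s(I))*(-39138 - 181) = (6057 + (I*sqrt(17))**2)*(-39138 - 181) = (6057 - 17)*(-39319) = 6040*(-39319) = -237486760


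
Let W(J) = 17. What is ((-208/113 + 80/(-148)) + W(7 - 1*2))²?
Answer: 3735776641/17480761 ≈ 213.71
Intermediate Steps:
((-208/113 + 80/(-148)) + W(7 - 1*2))² = ((-208/113 + 80/(-148)) + 17)² = ((-208*1/113 + 80*(-1/148)) + 17)² = ((-208/113 - 20/37) + 17)² = (-9956/4181 + 17)² = (61121/4181)² = 3735776641/17480761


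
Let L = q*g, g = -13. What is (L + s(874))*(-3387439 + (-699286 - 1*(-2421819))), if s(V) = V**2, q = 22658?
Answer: -781377013732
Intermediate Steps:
L = -294554 (L = 22658*(-13) = -294554)
(L + s(874))*(-3387439 + (-699286 - 1*(-2421819))) = (-294554 + 874**2)*(-3387439 + (-699286 - 1*(-2421819))) = (-294554 + 763876)*(-3387439 + (-699286 + 2421819)) = 469322*(-3387439 + 1722533) = 469322*(-1664906) = -781377013732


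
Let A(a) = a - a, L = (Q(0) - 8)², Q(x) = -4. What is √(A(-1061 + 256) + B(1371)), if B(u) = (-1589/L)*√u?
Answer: I*1371^(¼)*√1589/12 ≈ 20.213*I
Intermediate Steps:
L = 144 (L = (-4 - 8)² = (-12)² = 144)
A(a) = 0
B(u) = -1589*√u/144 (B(u) = (-1589/144)*√u = (-1589*1/144)*√u = -1589*√u/144)
√(A(-1061 + 256) + B(1371)) = √(0 - 1589*√1371/144) = √(-1589*√1371/144) = I*√4767*12339^(¼)/36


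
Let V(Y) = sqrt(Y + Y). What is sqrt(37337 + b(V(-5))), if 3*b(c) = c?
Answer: sqrt(336033 + 3*I*sqrt(10))/3 ≈ 193.23 + 0.0027276*I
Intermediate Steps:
V(Y) = sqrt(2)*sqrt(Y) (V(Y) = sqrt(2*Y) = sqrt(2)*sqrt(Y))
b(c) = c/3
sqrt(37337 + b(V(-5))) = sqrt(37337 + (sqrt(2)*sqrt(-5))/3) = sqrt(37337 + (sqrt(2)*(I*sqrt(5)))/3) = sqrt(37337 + (I*sqrt(10))/3) = sqrt(37337 + I*sqrt(10)/3)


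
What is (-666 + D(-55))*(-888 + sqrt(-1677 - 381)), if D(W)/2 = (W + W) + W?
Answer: 884448 - 6972*I*sqrt(42) ≈ 8.8445e+5 - 45184.0*I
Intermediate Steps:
D(W) = 6*W (D(W) = 2*((W + W) + W) = 2*(2*W + W) = 2*(3*W) = 6*W)
(-666 + D(-55))*(-888 + sqrt(-1677 - 381)) = (-666 + 6*(-55))*(-888 + sqrt(-1677 - 381)) = (-666 - 330)*(-888 + sqrt(-2058)) = -996*(-888 + 7*I*sqrt(42)) = 884448 - 6972*I*sqrt(42)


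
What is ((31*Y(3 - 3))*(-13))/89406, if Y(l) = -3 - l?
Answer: 403/29802 ≈ 0.013523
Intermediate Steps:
((31*Y(3 - 3))*(-13))/89406 = ((31*(-3 - (3 - 3)))*(-13))/89406 = ((31*(-3 - 1*0))*(-13))*(1/89406) = ((31*(-3 + 0))*(-13))*(1/89406) = ((31*(-3))*(-13))*(1/89406) = -93*(-13)*(1/89406) = 1209*(1/89406) = 403/29802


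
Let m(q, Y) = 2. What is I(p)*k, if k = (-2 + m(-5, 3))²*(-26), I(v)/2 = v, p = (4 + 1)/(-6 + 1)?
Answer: 0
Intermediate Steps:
p = -1 (p = 5/(-5) = 5*(-⅕) = -1)
I(v) = 2*v
k = 0 (k = (-2 + 2)²*(-26) = 0²*(-26) = 0*(-26) = 0)
I(p)*k = (2*(-1))*0 = -2*0 = 0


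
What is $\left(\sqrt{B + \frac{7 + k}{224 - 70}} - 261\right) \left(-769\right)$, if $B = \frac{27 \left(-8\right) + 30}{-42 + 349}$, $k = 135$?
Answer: $200709 - \frac{3845 \sqrt{7068061}}{23639} \approx 2.0028 \cdot 10^{5}$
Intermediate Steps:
$B = - \frac{186}{307}$ ($B = \frac{-216 + 30}{307} = \left(-186\right) \frac{1}{307} = - \frac{186}{307} \approx -0.60586$)
$\left(\sqrt{B + \frac{7 + k}{224 - 70}} - 261\right) \left(-769\right) = \left(\sqrt{- \frac{186}{307} + \frac{7 + 135}{224 - 70}} - 261\right) \left(-769\right) = \left(\sqrt{- \frac{186}{307} + \frac{142}{154}} - 261\right) \left(-769\right) = \left(\sqrt{- \frac{186}{307} + 142 \cdot \frac{1}{154}} - 261\right) \left(-769\right) = \left(\sqrt{- \frac{186}{307} + \frac{71}{77}} - 261\right) \left(-769\right) = \left(\sqrt{\frac{7475}{23639}} - 261\right) \left(-769\right) = \left(\frac{5 \sqrt{7068061}}{23639} - 261\right) \left(-769\right) = \left(-261 + \frac{5 \sqrt{7068061}}{23639}\right) \left(-769\right) = 200709 - \frac{3845 \sqrt{7068061}}{23639}$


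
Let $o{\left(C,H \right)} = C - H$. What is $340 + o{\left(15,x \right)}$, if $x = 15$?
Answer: $340$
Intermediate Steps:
$340 + o{\left(15,x \right)} = 340 + \left(15 - 15\right) = 340 + 0 = 340$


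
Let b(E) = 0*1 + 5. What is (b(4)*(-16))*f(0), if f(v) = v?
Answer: 0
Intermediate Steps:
b(E) = 5 (b(E) = 0 + 5 = 5)
(b(4)*(-16))*f(0) = (5*(-16))*0 = -80*0 = 0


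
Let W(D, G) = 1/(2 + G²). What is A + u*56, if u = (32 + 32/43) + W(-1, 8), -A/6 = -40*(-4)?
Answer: 1240948/1419 ≈ 874.52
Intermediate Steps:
A = -960 (A = -(-240)*(-4) = -6*160 = -960)
u = 92971/2838 (u = (32 + 32/43) + 1/(2 + 8²) = (32 + 32*(1/43)) + 1/(2 + 64) = (32 + 32/43) + 1/66 = 1408/43 + 1/66 = 92971/2838 ≈ 32.759)
A + u*56 = -960 + (92971/2838)*56 = -960 + 2603188/1419 = 1240948/1419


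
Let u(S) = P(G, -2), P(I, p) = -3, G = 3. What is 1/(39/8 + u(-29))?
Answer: 8/15 ≈ 0.53333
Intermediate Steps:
u(S) = -3
1/(39/8 + u(-29)) = 1/(39/8 - 3) = 1/(15/8) = 8/15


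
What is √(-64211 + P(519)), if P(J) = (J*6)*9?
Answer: I*√36185 ≈ 190.22*I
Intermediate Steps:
P(J) = 54*J (P(J) = (6*J)*9 = 54*J)
√(-64211 + P(519)) = √(-64211 + 54*519) = √(-64211 + 28026) = √(-36185) = I*√36185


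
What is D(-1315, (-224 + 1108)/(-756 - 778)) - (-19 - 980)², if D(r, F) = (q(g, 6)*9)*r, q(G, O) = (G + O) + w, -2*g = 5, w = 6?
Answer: -2220867/2 ≈ -1.1104e+6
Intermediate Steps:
g = -5/2 (g = -½*5 = -5/2 ≈ -2.5000)
q(G, O) = 6 + G + O (q(G, O) = (G + O) + 6 = 6 + G + O)
D(r, F) = 171*r/2 (D(r, F) = ((6 - 5/2 + 6)*9)*r = ((19/2)*9)*r = 171*r/2)
D(-1315, (-224 + 1108)/(-756 - 778)) - (-19 - 980)² = (171/2)*(-1315) - (-19 - 980)² = -224865/2 - 1*(-999)² = -224865/2 - 1*998001 = -224865/2 - 998001 = -2220867/2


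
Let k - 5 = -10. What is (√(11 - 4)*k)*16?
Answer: -80*√7 ≈ -211.66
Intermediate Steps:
k = -5 (k = 5 - 10 = -5)
(√(11 - 4)*k)*16 = (√(11 - 4)*(-5))*16 = (√7*(-5))*16 = -5*√7*16 = -80*√7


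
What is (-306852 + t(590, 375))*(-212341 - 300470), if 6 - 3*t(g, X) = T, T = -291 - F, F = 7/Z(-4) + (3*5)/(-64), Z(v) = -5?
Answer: 50338109458611/320 ≈ 1.5731e+11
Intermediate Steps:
F = -523/320 (F = 7/(-5) + (3*5)/(-64) = 7*(-1/5) + 15*(-1/64) = -7/5 - 15/64 = -523/320 ≈ -1.6344)
T = -92597/320 (T = -291 - 1*(-523/320) = -291 + 523/320 = -92597/320 ≈ -289.37)
t(g, X) = 94517/960 (t(g, X) = 2 - 1/3*(-92597/320) = 2 + 92597/960 = 94517/960)
(-306852 + t(590, 375))*(-212341 - 300470) = (-306852 + 94517/960)*(-212341 - 300470) = -294483403/960*(-512811) = 50338109458611/320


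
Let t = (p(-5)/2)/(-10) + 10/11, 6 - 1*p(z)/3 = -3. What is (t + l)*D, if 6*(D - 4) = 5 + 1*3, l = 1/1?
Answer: 164/55 ≈ 2.9818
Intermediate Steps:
p(z) = 27 (p(z) = 18 - 3*(-3) = 18 + 9 = 27)
l = 1
D = 16/3 (D = 4 + (5 + 1*3)/6 = 4 + (5 + 3)/6 = 4 + (⅙)*8 = 4 + 4/3 = 16/3 ≈ 5.3333)
t = -97/220 (t = (27/2)/(-10) + 10/11 = (27*(½))*(-⅒) + 10*(1/11) = (27/2)*(-⅒) + 10/11 = -27/20 + 10/11 = -97/220 ≈ -0.44091)
(t + l)*D = (-97/220 + 1)*(16/3) = (123/220)*(16/3) = 164/55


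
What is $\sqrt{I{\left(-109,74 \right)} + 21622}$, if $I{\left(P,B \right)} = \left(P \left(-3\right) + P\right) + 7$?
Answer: $\sqrt{21847} \approx 147.81$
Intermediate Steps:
$I{\left(P,B \right)} = 7 - 2 P$ ($I{\left(P,B \right)} = \left(- 3 P + P\right) + 7 = - 2 P + 7 = 7 - 2 P$)
$\sqrt{I{\left(-109,74 \right)} + 21622} = \sqrt{\left(7 - -218\right) + 21622} = \sqrt{\left(7 + 218\right) + 21622} = \sqrt{225 + 21622} = \sqrt{21847}$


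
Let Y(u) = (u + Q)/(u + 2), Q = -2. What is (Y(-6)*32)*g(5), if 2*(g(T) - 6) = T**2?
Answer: 1184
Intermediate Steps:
Y(u) = (-2 + u)/(2 + u) (Y(u) = (u - 2)/(u + 2) = (-2 + u)/(2 + u))
g(T) = 6 + T**2/2
(Y(-6)*32)*g(5) = (((-2 - 6)/(2 - 6))*32)*(6 + (1/2)*5**2) = ((-8/(-4))*32)*(6 + (1/2)*25) = (-1/4*(-8)*32)*(6 + 25/2) = (2*32)*(37/2) = 64*(37/2) = 1184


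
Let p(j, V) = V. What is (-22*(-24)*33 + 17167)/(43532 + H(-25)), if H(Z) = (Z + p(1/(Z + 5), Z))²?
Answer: 34591/46032 ≈ 0.75146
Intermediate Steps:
H(Z) = 4*Z² (H(Z) = (Z + Z)² = (2*Z)² = 4*Z²)
(-22*(-24)*33 + 17167)/(43532 + H(-25)) = (-22*(-24)*33 + 17167)/(43532 + 4*(-25)²) = (528*33 + 17167)/(43532 + 4*625) = (17424 + 17167)/(43532 + 2500) = 34591/46032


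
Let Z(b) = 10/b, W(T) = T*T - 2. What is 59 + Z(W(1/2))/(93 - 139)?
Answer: 9519/161 ≈ 59.124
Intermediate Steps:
W(T) = -2 + T² (W(T) = T² - 2 = -2 + T²)
59 + Z(W(1/2))/(93 - 139) = 59 + (10/(-2 + (1/2)²))/(93 - 139) = 59 + (10/(-2 + (1*(½))²))/(-46) = 59 - 5/(23*(-2 + (½)²)) = 59 - 5/(23*(-2 + ¼)) = 59 - 5/(23*(-7/4)) = 59 - 5*(-4)/(23*7) = 59 - 1/46*(-40/7) = 59 + 20/161 = 9519/161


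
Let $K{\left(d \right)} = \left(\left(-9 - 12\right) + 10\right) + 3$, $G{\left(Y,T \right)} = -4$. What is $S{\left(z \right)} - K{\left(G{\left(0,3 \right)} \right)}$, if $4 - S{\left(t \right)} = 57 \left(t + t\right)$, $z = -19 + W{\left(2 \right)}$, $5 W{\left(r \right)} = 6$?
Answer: $\frac{10206}{5} \approx 2041.2$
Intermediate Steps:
$W{\left(r \right)} = \frac{6}{5}$ ($W{\left(r \right)} = \frac{1}{5} \cdot 6 = \frac{6}{5}$)
$K{\left(d \right)} = -8$ ($K{\left(d \right)} = \left(-21 + 10\right) + 3 = -11 + 3 = -8$)
$z = - \frac{89}{5}$ ($z = -19 + \frac{6}{5} = - \frac{89}{5} \approx -17.8$)
$S{\left(t \right)} = 4 - 114 t$ ($S{\left(t \right)} = 4 - 57 \left(t + t\right) = 4 - 57 \cdot 2 t = 4 - 114 t$)
$S{\left(z \right)} - K{\left(G{\left(0,3 \right)} \right)} = \left(4 - - \frac{10146}{5}\right) - -8 = \left(4 + \frac{10146}{5}\right) + 8 = \frac{10166}{5} + 8 = \frac{10206}{5}$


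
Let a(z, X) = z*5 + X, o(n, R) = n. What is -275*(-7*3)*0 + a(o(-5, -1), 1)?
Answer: -24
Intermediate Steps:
a(z, X) = X + 5*z (a(z, X) = 5*z + X = X + 5*z)
-275*(-7*3)*0 + a(o(-5, -1), 1) = -275*(-7*3)*0 + (1 + 5*(-5)) = -(-5775)*0 + (1 - 25) = -275*0 - 24 = 0 - 24 = -24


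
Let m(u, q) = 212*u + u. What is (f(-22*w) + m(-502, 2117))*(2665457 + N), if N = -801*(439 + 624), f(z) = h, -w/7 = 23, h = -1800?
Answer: -197228311644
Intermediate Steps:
w = -161 (w = -7*23 = -161)
m(u, q) = 213*u
f(z) = -1800
N = -851463 (N = -801*1063 = -851463)
(f(-22*w) + m(-502, 2117))*(2665457 + N) = (-1800 + 213*(-502))*(2665457 - 851463) = (-1800 - 106926)*1813994 = -108726*1813994 = -197228311644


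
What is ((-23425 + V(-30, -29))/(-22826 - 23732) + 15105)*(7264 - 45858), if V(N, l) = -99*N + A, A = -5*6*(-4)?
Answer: -13571173415725/23279 ≈ -5.8298e+8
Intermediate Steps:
A = 120 (A = -30*(-4) = 120)
V(N, l) = 120 - 99*N (V(N, l) = -99*N + 120 = 120 - 99*N)
((-23425 + V(-30, -29))/(-22826 - 23732) + 15105)*(7264 - 45858) = ((-23425 + (120 - 99*(-30)))/(-22826 - 23732) + 15105)*(7264 - 45858) = ((-23425 + (120 + 2970))/(-46558) + 15105)*(-38594) = ((-23425 + 3090)*(-1/46558) + 15105)*(-38594) = (-20335*(-1/46558) + 15105)*(-38594) = (20335/46558 + 15105)*(-38594) = (703278925/46558)*(-38594) = -13571173415725/23279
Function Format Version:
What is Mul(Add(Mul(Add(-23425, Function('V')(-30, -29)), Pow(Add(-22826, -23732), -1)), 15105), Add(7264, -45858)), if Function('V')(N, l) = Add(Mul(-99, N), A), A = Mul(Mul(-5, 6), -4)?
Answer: Rational(-13571173415725, 23279) ≈ -5.8298e+8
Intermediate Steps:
A = 120 (A = Mul(-30, -4) = 120)
Function('V')(N, l) = Add(120, Mul(-99, N)) (Function('V')(N, l) = Add(Mul(-99, N), 120) = Add(120, Mul(-99, N)))
Mul(Add(Mul(Add(-23425, Function('V')(-30, -29)), Pow(Add(-22826, -23732), -1)), 15105), Add(7264, -45858)) = Mul(Add(Mul(Add(-23425, Add(120, Mul(-99, -30))), Pow(Add(-22826, -23732), -1)), 15105), Add(7264, -45858)) = Mul(Add(Mul(Add(-23425, Add(120, 2970)), Pow(-46558, -1)), 15105), -38594) = Mul(Add(Mul(Add(-23425, 3090), Rational(-1, 46558)), 15105), -38594) = Mul(Add(Mul(-20335, Rational(-1, 46558)), 15105), -38594) = Mul(Add(Rational(20335, 46558), 15105), -38594) = Mul(Rational(703278925, 46558), -38594) = Rational(-13571173415725, 23279)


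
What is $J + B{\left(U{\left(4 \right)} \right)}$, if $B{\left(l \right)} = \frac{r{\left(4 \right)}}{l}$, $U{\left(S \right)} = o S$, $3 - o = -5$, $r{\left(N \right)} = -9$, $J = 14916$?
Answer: $\frac{477303}{32} \approx 14916.0$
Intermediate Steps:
$o = 8$ ($o = 3 - -5 = 3 + 5 = 8$)
$U{\left(S \right)} = 8 S$
$B{\left(l \right)} = - \frac{9}{l}$
$J + B{\left(U{\left(4 \right)} \right)} = 14916 - \frac{9}{8 \cdot 4} = 14916 - \frac{9}{32} = \frac{477303}{32}$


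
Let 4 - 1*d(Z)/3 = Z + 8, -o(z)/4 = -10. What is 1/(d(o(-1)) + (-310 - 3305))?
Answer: -1/3747 ≈ -0.00026688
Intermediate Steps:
o(z) = 40 (o(z) = -4*(-10) = 40)
d(Z) = -12 - 3*Z (d(Z) = 12 - 3*(Z + 8) = 12 - 3*(8 + Z) = 12 + (-24 - 3*Z) = -12 - 3*Z)
1/(d(o(-1)) + (-310 - 3305)) = 1/((-12 - 3*40) + (-310 - 3305)) = 1/((-12 - 120) - 3615) = 1/(-132 - 3615) = 1/(-3747) = -1/3747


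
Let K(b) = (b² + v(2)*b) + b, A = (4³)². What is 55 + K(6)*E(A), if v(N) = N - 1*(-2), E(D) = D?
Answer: 270391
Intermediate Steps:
A = 4096 (A = 64² = 4096)
v(N) = 2 + N (v(N) = N + 2 = 2 + N)
K(b) = b² + 5*b (K(b) = (b² + (2 + 2)*b) + b = (b² + 4*b) + b = b² + 5*b)
55 + K(6)*E(A) = 55 + (6*(5 + 6))*4096 = 55 + (6*11)*4096 = 55 + 66*4096 = 55 + 270336 = 270391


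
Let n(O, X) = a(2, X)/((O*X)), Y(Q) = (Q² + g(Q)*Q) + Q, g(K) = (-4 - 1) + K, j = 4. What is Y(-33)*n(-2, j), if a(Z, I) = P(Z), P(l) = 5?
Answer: -5775/4 ≈ -1443.8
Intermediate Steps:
a(Z, I) = 5
g(K) = -5 + K
Y(Q) = Q + Q² + Q*(-5 + Q) (Y(Q) = (Q² + (-5 + Q)*Q) + Q = (Q² + Q*(-5 + Q)) + Q = Q + Q² + Q*(-5 + Q))
n(O, X) = 5/(O*X) (n(O, X) = 5/((O*X)) = 5*(1/(O*X)) = 5/(O*X))
Y(-33)*n(-2, j) = (2*(-33)*(-2 - 33))*(5/(-2*4)) = (2*(-33)*(-35))*(5*(-½)*(¼)) = 2310*(-5/8) = -5775/4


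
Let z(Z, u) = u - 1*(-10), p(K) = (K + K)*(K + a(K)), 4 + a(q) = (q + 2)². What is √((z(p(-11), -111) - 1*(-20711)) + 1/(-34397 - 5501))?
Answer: √32808036786542/39898 ≈ 143.56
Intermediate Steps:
a(q) = -4 + (2 + q)² (a(q) = -4 + (q + 2)² = -4 + (2 + q)²)
p(K) = 2*K*(K + K*(4 + K)) (p(K) = (K + K)*(K + K*(4 + K)) = (2*K)*(K + K*(4 + K)) = 2*K*(K + K*(4 + K)))
z(Z, u) = 10 + u (z(Z, u) = u + 10 = 10 + u)
√((z(p(-11), -111) - 1*(-20711)) + 1/(-34397 - 5501)) = √(((10 - 111) - 1*(-20711)) + 1/(-34397 - 5501)) = √((-101 + 20711) + 1/(-39898)) = √(20610 - 1/39898) = √(822297779/39898) = √32808036786542/39898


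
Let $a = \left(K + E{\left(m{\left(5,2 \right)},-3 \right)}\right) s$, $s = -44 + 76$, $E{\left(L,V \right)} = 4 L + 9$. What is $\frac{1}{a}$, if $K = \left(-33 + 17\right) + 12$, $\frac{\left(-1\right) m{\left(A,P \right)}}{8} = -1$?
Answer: $\frac{1}{1184} \approx 0.00084459$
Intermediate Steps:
$m{\left(A,P \right)} = 8$ ($m{\left(A,P \right)} = \left(-8\right) \left(-1\right) = 8$)
$E{\left(L,V \right)} = 9 + 4 L$
$s = 32$
$K = -4$ ($K = -16 + 12 = -4$)
$a = 1184$ ($a = \left(-4 + \left(9 + 4 \cdot 8\right)\right) 32 = \left(-4 + \left(9 + 32\right)\right) 32 = \left(-4 + 41\right) 32 = 37 \cdot 32 = 1184$)
$\frac{1}{a} = \frac{1}{1184}$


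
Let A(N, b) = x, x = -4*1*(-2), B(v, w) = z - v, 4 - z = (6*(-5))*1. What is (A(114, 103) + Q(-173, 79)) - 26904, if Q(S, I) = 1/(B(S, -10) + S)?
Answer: -914463/34 ≈ -26896.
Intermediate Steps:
z = 34 (z = 4 - 6*(-5) = 4 - (-30) = 4 - 1*(-30) = 4 + 30 = 34)
B(v, w) = 34 - v
Q(S, I) = 1/34 (Q(S, I) = 1/((34 - S) + S) = 1/34)
x = 8 (x = -4*(-2) = 8)
A(N, b) = 8
(A(114, 103) + Q(-173, 79)) - 26904 = (8 + 1/34) - 26904 = 273/34 - 26904 = -914463/34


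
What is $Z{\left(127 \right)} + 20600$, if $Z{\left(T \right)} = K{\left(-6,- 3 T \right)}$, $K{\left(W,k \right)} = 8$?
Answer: $20608$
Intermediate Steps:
$Z{\left(T \right)} = 8$
$Z{\left(127 \right)} + 20600 = 8 + 20600 = 20608$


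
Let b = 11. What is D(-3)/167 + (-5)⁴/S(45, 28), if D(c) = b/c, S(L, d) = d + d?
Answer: 312509/28056 ≈ 11.139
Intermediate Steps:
S(L, d) = 2*d
D(c) = 11/c
D(-3)/167 + (-5)⁴/S(45, 28) = (11/(-3))/167 + (-5)⁴/((2*28)) = (11*(-⅓))*(1/167) + 625/56 = -11/3*1/167 + 625*(1/56) = -11/501 + 625/56 = 312509/28056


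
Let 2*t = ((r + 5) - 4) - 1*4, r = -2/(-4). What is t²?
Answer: 25/16 ≈ 1.5625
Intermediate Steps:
r = ½ (r = -2*(-¼) = ½ ≈ 0.50000)
t = -5/4 (t = (((½ + 5) - 4) - 1*4)/2 = ((11/2 - 4) - 4)/2 = (3/2 - 4)/2 = (½)*(-5/2) = -5/4 ≈ -1.2500)
t² = (-5/4)² = 25/16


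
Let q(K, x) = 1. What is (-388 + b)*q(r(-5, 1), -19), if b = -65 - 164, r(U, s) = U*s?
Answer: -617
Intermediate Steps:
b = -229
(-388 + b)*q(r(-5, 1), -19) = (-388 - 229)*1 = -617*1 = -617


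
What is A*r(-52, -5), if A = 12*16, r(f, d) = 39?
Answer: 7488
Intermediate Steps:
A = 192
A*r(-52, -5) = 192*39 = 7488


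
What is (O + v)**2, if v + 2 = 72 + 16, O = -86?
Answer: 0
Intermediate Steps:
v = 86 (v = -2 + (72 + 16) = -2 + 88 = 86)
(O + v)**2 = (-86 + 86)**2 = 0**2 = 0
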